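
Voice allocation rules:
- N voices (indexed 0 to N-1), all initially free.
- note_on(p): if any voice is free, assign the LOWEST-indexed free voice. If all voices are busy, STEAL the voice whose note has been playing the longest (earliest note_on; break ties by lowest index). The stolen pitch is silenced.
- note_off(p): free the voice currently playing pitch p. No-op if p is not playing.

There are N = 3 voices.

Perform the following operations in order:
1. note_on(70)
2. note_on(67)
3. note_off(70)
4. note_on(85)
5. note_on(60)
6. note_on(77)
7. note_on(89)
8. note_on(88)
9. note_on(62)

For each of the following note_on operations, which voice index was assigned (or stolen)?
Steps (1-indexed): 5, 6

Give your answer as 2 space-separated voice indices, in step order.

Op 1: note_on(70): voice 0 is free -> assigned | voices=[70 - -]
Op 2: note_on(67): voice 1 is free -> assigned | voices=[70 67 -]
Op 3: note_off(70): free voice 0 | voices=[- 67 -]
Op 4: note_on(85): voice 0 is free -> assigned | voices=[85 67 -]
Op 5: note_on(60): voice 2 is free -> assigned | voices=[85 67 60]
Op 6: note_on(77): all voices busy, STEAL voice 1 (pitch 67, oldest) -> assign | voices=[85 77 60]
Op 7: note_on(89): all voices busy, STEAL voice 0 (pitch 85, oldest) -> assign | voices=[89 77 60]
Op 8: note_on(88): all voices busy, STEAL voice 2 (pitch 60, oldest) -> assign | voices=[89 77 88]
Op 9: note_on(62): all voices busy, STEAL voice 1 (pitch 77, oldest) -> assign | voices=[89 62 88]

Answer: 2 1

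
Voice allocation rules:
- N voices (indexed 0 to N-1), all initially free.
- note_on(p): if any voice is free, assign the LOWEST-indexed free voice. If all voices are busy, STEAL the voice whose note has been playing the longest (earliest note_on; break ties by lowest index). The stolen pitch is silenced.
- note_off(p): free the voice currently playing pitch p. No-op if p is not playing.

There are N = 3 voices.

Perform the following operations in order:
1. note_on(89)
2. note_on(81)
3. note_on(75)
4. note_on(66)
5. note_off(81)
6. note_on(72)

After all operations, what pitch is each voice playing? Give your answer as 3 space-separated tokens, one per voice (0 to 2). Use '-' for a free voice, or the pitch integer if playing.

Answer: 66 72 75

Derivation:
Op 1: note_on(89): voice 0 is free -> assigned | voices=[89 - -]
Op 2: note_on(81): voice 1 is free -> assigned | voices=[89 81 -]
Op 3: note_on(75): voice 2 is free -> assigned | voices=[89 81 75]
Op 4: note_on(66): all voices busy, STEAL voice 0 (pitch 89, oldest) -> assign | voices=[66 81 75]
Op 5: note_off(81): free voice 1 | voices=[66 - 75]
Op 6: note_on(72): voice 1 is free -> assigned | voices=[66 72 75]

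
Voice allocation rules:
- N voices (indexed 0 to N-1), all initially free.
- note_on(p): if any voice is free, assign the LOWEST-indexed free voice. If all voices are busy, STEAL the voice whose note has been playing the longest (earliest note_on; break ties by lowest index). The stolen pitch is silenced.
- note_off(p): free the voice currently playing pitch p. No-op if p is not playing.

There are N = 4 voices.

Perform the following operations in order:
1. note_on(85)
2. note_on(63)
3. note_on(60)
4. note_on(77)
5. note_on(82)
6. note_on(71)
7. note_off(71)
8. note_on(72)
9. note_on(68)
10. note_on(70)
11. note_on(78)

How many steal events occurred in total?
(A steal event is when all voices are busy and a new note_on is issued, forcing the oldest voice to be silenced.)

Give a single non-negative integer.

Answer: 5

Derivation:
Op 1: note_on(85): voice 0 is free -> assigned | voices=[85 - - -]
Op 2: note_on(63): voice 1 is free -> assigned | voices=[85 63 - -]
Op 3: note_on(60): voice 2 is free -> assigned | voices=[85 63 60 -]
Op 4: note_on(77): voice 3 is free -> assigned | voices=[85 63 60 77]
Op 5: note_on(82): all voices busy, STEAL voice 0 (pitch 85, oldest) -> assign | voices=[82 63 60 77]
Op 6: note_on(71): all voices busy, STEAL voice 1 (pitch 63, oldest) -> assign | voices=[82 71 60 77]
Op 7: note_off(71): free voice 1 | voices=[82 - 60 77]
Op 8: note_on(72): voice 1 is free -> assigned | voices=[82 72 60 77]
Op 9: note_on(68): all voices busy, STEAL voice 2 (pitch 60, oldest) -> assign | voices=[82 72 68 77]
Op 10: note_on(70): all voices busy, STEAL voice 3 (pitch 77, oldest) -> assign | voices=[82 72 68 70]
Op 11: note_on(78): all voices busy, STEAL voice 0 (pitch 82, oldest) -> assign | voices=[78 72 68 70]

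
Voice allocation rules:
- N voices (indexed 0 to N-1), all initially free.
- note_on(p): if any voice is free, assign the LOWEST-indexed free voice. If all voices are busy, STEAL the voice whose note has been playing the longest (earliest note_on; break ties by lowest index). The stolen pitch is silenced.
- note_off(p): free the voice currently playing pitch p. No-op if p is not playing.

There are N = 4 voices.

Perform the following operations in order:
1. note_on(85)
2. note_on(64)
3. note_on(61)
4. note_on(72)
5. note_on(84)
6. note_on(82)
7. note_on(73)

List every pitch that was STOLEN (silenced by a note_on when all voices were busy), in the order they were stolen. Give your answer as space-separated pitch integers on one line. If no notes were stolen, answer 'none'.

Answer: 85 64 61

Derivation:
Op 1: note_on(85): voice 0 is free -> assigned | voices=[85 - - -]
Op 2: note_on(64): voice 1 is free -> assigned | voices=[85 64 - -]
Op 3: note_on(61): voice 2 is free -> assigned | voices=[85 64 61 -]
Op 4: note_on(72): voice 3 is free -> assigned | voices=[85 64 61 72]
Op 5: note_on(84): all voices busy, STEAL voice 0 (pitch 85, oldest) -> assign | voices=[84 64 61 72]
Op 6: note_on(82): all voices busy, STEAL voice 1 (pitch 64, oldest) -> assign | voices=[84 82 61 72]
Op 7: note_on(73): all voices busy, STEAL voice 2 (pitch 61, oldest) -> assign | voices=[84 82 73 72]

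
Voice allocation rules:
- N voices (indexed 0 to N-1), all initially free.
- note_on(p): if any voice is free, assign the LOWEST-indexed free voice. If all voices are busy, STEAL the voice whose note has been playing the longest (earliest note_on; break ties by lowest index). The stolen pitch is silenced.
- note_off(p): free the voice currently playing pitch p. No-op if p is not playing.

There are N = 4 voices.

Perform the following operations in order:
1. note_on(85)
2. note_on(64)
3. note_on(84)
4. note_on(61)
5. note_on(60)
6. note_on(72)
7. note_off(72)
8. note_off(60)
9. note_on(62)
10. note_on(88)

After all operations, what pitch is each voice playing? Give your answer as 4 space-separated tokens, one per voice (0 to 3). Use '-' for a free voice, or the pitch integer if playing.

Op 1: note_on(85): voice 0 is free -> assigned | voices=[85 - - -]
Op 2: note_on(64): voice 1 is free -> assigned | voices=[85 64 - -]
Op 3: note_on(84): voice 2 is free -> assigned | voices=[85 64 84 -]
Op 4: note_on(61): voice 3 is free -> assigned | voices=[85 64 84 61]
Op 5: note_on(60): all voices busy, STEAL voice 0 (pitch 85, oldest) -> assign | voices=[60 64 84 61]
Op 6: note_on(72): all voices busy, STEAL voice 1 (pitch 64, oldest) -> assign | voices=[60 72 84 61]
Op 7: note_off(72): free voice 1 | voices=[60 - 84 61]
Op 8: note_off(60): free voice 0 | voices=[- - 84 61]
Op 9: note_on(62): voice 0 is free -> assigned | voices=[62 - 84 61]
Op 10: note_on(88): voice 1 is free -> assigned | voices=[62 88 84 61]

Answer: 62 88 84 61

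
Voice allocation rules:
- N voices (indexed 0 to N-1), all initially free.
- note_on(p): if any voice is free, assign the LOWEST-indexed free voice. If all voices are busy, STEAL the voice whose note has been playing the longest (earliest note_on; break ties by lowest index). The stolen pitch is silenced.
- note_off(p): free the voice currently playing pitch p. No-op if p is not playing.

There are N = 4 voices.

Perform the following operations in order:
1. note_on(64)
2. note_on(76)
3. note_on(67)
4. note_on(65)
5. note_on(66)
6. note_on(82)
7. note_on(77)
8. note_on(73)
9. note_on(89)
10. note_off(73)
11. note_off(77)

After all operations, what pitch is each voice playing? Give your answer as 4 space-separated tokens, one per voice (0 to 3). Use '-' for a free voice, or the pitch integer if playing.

Answer: 89 82 - -

Derivation:
Op 1: note_on(64): voice 0 is free -> assigned | voices=[64 - - -]
Op 2: note_on(76): voice 1 is free -> assigned | voices=[64 76 - -]
Op 3: note_on(67): voice 2 is free -> assigned | voices=[64 76 67 -]
Op 4: note_on(65): voice 3 is free -> assigned | voices=[64 76 67 65]
Op 5: note_on(66): all voices busy, STEAL voice 0 (pitch 64, oldest) -> assign | voices=[66 76 67 65]
Op 6: note_on(82): all voices busy, STEAL voice 1 (pitch 76, oldest) -> assign | voices=[66 82 67 65]
Op 7: note_on(77): all voices busy, STEAL voice 2 (pitch 67, oldest) -> assign | voices=[66 82 77 65]
Op 8: note_on(73): all voices busy, STEAL voice 3 (pitch 65, oldest) -> assign | voices=[66 82 77 73]
Op 9: note_on(89): all voices busy, STEAL voice 0 (pitch 66, oldest) -> assign | voices=[89 82 77 73]
Op 10: note_off(73): free voice 3 | voices=[89 82 77 -]
Op 11: note_off(77): free voice 2 | voices=[89 82 - -]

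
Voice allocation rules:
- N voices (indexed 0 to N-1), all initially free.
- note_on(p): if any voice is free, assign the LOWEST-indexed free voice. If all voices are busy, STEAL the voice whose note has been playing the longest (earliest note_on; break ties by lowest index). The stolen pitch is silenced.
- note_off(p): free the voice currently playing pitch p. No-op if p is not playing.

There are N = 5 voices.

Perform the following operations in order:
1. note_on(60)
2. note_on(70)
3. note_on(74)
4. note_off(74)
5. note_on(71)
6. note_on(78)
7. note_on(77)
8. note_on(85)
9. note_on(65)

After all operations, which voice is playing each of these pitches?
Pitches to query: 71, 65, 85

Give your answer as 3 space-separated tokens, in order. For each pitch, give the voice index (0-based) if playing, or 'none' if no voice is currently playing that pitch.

Op 1: note_on(60): voice 0 is free -> assigned | voices=[60 - - - -]
Op 2: note_on(70): voice 1 is free -> assigned | voices=[60 70 - - -]
Op 3: note_on(74): voice 2 is free -> assigned | voices=[60 70 74 - -]
Op 4: note_off(74): free voice 2 | voices=[60 70 - - -]
Op 5: note_on(71): voice 2 is free -> assigned | voices=[60 70 71 - -]
Op 6: note_on(78): voice 3 is free -> assigned | voices=[60 70 71 78 -]
Op 7: note_on(77): voice 4 is free -> assigned | voices=[60 70 71 78 77]
Op 8: note_on(85): all voices busy, STEAL voice 0 (pitch 60, oldest) -> assign | voices=[85 70 71 78 77]
Op 9: note_on(65): all voices busy, STEAL voice 1 (pitch 70, oldest) -> assign | voices=[85 65 71 78 77]

Answer: 2 1 0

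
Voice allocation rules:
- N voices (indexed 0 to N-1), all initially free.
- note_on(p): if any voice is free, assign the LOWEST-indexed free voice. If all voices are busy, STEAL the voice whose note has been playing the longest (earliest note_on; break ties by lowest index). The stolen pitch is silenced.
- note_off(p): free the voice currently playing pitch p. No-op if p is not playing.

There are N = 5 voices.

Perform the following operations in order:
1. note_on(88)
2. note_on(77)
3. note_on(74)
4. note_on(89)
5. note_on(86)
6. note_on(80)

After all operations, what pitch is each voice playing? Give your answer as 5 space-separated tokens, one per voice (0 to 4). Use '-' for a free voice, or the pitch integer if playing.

Op 1: note_on(88): voice 0 is free -> assigned | voices=[88 - - - -]
Op 2: note_on(77): voice 1 is free -> assigned | voices=[88 77 - - -]
Op 3: note_on(74): voice 2 is free -> assigned | voices=[88 77 74 - -]
Op 4: note_on(89): voice 3 is free -> assigned | voices=[88 77 74 89 -]
Op 5: note_on(86): voice 4 is free -> assigned | voices=[88 77 74 89 86]
Op 6: note_on(80): all voices busy, STEAL voice 0 (pitch 88, oldest) -> assign | voices=[80 77 74 89 86]

Answer: 80 77 74 89 86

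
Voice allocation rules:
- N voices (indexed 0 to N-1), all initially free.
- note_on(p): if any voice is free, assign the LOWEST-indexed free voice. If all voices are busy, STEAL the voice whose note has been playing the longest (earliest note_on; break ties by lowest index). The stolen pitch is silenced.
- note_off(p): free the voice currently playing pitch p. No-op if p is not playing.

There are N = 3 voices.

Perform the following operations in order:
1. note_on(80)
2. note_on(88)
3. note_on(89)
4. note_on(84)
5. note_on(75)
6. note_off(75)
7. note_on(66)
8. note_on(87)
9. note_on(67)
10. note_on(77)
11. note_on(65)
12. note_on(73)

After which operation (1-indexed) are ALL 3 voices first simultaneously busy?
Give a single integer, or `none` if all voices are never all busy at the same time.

Answer: 3

Derivation:
Op 1: note_on(80): voice 0 is free -> assigned | voices=[80 - -]
Op 2: note_on(88): voice 1 is free -> assigned | voices=[80 88 -]
Op 3: note_on(89): voice 2 is free -> assigned | voices=[80 88 89]
Op 4: note_on(84): all voices busy, STEAL voice 0 (pitch 80, oldest) -> assign | voices=[84 88 89]
Op 5: note_on(75): all voices busy, STEAL voice 1 (pitch 88, oldest) -> assign | voices=[84 75 89]
Op 6: note_off(75): free voice 1 | voices=[84 - 89]
Op 7: note_on(66): voice 1 is free -> assigned | voices=[84 66 89]
Op 8: note_on(87): all voices busy, STEAL voice 2 (pitch 89, oldest) -> assign | voices=[84 66 87]
Op 9: note_on(67): all voices busy, STEAL voice 0 (pitch 84, oldest) -> assign | voices=[67 66 87]
Op 10: note_on(77): all voices busy, STEAL voice 1 (pitch 66, oldest) -> assign | voices=[67 77 87]
Op 11: note_on(65): all voices busy, STEAL voice 2 (pitch 87, oldest) -> assign | voices=[67 77 65]
Op 12: note_on(73): all voices busy, STEAL voice 0 (pitch 67, oldest) -> assign | voices=[73 77 65]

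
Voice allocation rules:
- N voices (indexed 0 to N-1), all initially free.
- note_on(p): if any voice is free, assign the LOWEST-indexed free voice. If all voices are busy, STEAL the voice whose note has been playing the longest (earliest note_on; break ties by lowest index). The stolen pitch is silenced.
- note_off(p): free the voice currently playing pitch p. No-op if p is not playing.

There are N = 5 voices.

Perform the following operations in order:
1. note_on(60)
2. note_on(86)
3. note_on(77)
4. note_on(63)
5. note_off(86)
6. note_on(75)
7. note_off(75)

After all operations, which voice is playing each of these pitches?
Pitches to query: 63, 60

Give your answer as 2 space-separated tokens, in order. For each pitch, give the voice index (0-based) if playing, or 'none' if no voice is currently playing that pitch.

Op 1: note_on(60): voice 0 is free -> assigned | voices=[60 - - - -]
Op 2: note_on(86): voice 1 is free -> assigned | voices=[60 86 - - -]
Op 3: note_on(77): voice 2 is free -> assigned | voices=[60 86 77 - -]
Op 4: note_on(63): voice 3 is free -> assigned | voices=[60 86 77 63 -]
Op 5: note_off(86): free voice 1 | voices=[60 - 77 63 -]
Op 6: note_on(75): voice 1 is free -> assigned | voices=[60 75 77 63 -]
Op 7: note_off(75): free voice 1 | voices=[60 - 77 63 -]

Answer: 3 0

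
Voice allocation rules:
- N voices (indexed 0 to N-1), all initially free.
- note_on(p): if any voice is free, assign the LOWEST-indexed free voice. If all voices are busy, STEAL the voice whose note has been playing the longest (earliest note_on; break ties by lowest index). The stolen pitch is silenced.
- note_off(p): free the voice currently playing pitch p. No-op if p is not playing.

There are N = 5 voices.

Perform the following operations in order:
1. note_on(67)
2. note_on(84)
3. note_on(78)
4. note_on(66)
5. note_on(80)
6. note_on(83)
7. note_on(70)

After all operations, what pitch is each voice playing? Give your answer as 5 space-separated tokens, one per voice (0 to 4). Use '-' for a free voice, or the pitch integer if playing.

Answer: 83 70 78 66 80

Derivation:
Op 1: note_on(67): voice 0 is free -> assigned | voices=[67 - - - -]
Op 2: note_on(84): voice 1 is free -> assigned | voices=[67 84 - - -]
Op 3: note_on(78): voice 2 is free -> assigned | voices=[67 84 78 - -]
Op 4: note_on(66): voice 3 is free -> assigned | voices=[67 84 78 66 -]
Op 5: note_on(80): voice 4 is free -> assigned | voices=[67 84 78 66 80]
Op 6: note_on(83): all voices busy, STEAL voice 0 (pitch 67, oldest) -> assign | voices=[83 84 78 66 80]
Op 7: note_on(70): all voices busy, STEAL voice 1 (pitch 84, oldest) -> assign | voices=[83 70 78 66 80]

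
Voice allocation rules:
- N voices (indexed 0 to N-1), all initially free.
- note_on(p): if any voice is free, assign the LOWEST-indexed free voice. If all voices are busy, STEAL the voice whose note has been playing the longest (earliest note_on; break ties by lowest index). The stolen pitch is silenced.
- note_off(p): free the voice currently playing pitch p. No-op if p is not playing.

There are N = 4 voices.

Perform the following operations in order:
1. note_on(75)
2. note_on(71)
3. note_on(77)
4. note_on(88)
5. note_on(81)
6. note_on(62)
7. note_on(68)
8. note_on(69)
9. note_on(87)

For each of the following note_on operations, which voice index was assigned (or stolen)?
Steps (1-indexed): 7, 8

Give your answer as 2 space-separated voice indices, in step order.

Answer: 2 3

Derivation:
Op 1: note_on(75): voice 0 is free -> assigned | voices=[75 - - -]
Op 2: note_on(71): voice 1 is free -> assigned | voices=[75 71 - -]
Op 3: note_on(77): voice 2 is free -> assigned | voices=[75 71 77 -]
Op 4: note_on(88): voice 3 is free -> assigned | voices=[75 71 77 88]
Op 5: note_on(81): all voices busy, STEAL voice 0 (pitch 75, oldest) -> assign | voices=[81 71 77 88]
Op 6: note_on(62): all voices busy, STEAL voice 1 (pitch 71, oldest) -> assign | voices=[81 62 77 88]
Op 7: note_on(68): all voices busy, STEAL voice 2 (pitch 77, oldest) -> assign | voices=[81 62 68 88]
Op 8: note_on(69): all voices busy, STEAL voice 3 (pitch 88, oldest) -> assign | voices=[81 62 68 69]
Op 9: note_on(87): all voices busy, STEAL voice 0 (pitch 81, oldest) -> assign | voices=[87 62 68 69]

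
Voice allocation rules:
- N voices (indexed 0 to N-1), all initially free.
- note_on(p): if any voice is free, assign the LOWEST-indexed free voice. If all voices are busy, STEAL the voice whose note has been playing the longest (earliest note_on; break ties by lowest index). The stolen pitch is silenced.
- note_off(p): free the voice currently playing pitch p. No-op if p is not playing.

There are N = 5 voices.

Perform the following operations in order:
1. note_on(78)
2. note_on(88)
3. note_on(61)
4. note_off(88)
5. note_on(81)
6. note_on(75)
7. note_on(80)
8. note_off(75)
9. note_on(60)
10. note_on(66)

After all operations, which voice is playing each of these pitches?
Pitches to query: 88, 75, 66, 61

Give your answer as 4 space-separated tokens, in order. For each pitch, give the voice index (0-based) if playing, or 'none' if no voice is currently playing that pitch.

Op 1: note_on(78): voice 0 is free -> assigned | voices=[78 - - - -]
Op 2: note_on(88): voice 1 is free -> assigned | voices=[78 88 - - -]
Op 3: note_on(61): voice 2 is free -> assigned | voices=[78 88 61 - -]
Op 4: note_off(88): free voice 1 | voices=[78 - 61 - -]
Op 5: note_on(81): voice 1 is free -> assigned | voices=[78 81 61 - -]
Op 6: note_on(75): voice 3 is free -> assigned | voices=[78 81 61 75 -]
Op 7: note_on(80): voice 4 is free -> assigned | voices=[78 81 61 75 80]
Op 8: note_off(75): free voice 3 | voices=[78 81 61 - 80]
Op 9: note_on(60): voice 3 is free -> assigned | voices=[78 81 61 60 80]
Op 10: note_on(66): all voices busy, STEAL voice 0 (pitch 78, oldest) -> assign | voices=[66 81 61 60 80]

Answer: none none 0 2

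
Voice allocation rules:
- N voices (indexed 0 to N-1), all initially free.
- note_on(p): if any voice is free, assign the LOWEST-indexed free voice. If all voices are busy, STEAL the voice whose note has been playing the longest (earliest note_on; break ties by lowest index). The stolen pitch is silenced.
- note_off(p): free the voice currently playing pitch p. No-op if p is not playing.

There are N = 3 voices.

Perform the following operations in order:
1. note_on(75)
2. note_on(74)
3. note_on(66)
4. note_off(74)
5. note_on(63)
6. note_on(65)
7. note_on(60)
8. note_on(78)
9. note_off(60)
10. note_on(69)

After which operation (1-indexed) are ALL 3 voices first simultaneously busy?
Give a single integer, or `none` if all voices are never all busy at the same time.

Answer: 3

Derivation:
Op 1: note_on(75): voice 0 is free -> assigned | voices=[75 - -]
Op 2: note_on(74): voice 1 is free -> assigned | voices=[75 74 -]
Op 3: note_on(66): voice 2 is free -> assigned | voices=[75 74 66]
Op 4: note_off(74): free voice 1 | voices=[75 - 66]
Op 5: note_on(63): voice 1 is free -> assigned | voices=[75 63 66]
Op 6: note_on(65): all voices busy, STEAL voice 0 (pitch 75, oldest) -> assign | voices=[65 63 66]
Op 7: note_on(60): all voices busy, STEAL voice 2 (pitch 66, oldest) -> assign | voices=[65 63 60]
Op 8: note_on(78): all voices busy, STEAL voice 1 (pitch 63, oldest) -> assign | voices=[65 78 60]
Op 9: note_off(60): free voice 2 | voices=[65 78 -]
Op 10: note_on(69): voice 2 is free -> assigned | voices=[65 78 69]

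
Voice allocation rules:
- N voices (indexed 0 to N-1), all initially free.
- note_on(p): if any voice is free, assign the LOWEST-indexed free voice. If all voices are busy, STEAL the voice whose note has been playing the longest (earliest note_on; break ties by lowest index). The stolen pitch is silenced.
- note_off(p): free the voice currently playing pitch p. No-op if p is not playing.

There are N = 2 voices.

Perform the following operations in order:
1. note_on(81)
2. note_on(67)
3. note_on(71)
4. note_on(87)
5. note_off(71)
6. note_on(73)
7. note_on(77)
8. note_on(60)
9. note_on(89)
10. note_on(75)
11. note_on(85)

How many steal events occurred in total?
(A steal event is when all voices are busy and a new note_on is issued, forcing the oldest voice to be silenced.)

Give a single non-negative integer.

Answer: 7

Derivation:
Op 1: note_on(81): voice 0 is free -> assigned | voices=[81 -]
Op 2: note_on(67): voice 1 is free -> assigned | voices=[81 67]
Op 3: note_on(71): all voices busy, STEAL voice 0 (pitch 81, oldest) -> assign | voices=[71 67]
Op 4: note_on(87): all voices busy, STEAL voice 1 (pitch 67, oldest) -> assign | voices=[71 87]
Op 5: note_off(71): free voice 0 | voices=[- 87]
Op 6: note_on(73): voice 0 is free -> assigned | voices=[73 87]
Op 7: note_on(77): all voices busy, STEAL voice 1 (pitch 87, oldest) -> assign | voices=[73 77]
Op 8: note_on(60): all voices busy, STEAL voice 0 (pitch 73, oldest) -> assign | voices=[60 77]
Op 9: note_on(89): all voices busy, STEAL voice 1 (pitch 77, oldest) -> assign | voices=[60 89]
Op 10: note_on(75): all voices busy, STEAL voice 0 (pitch 60, oldest) -> assign | voices=[75 89]
Op 11: note_on(85): all voices busy, STEAL voice 1 (pitch 89, oldest) -> assign | voices=[75 85]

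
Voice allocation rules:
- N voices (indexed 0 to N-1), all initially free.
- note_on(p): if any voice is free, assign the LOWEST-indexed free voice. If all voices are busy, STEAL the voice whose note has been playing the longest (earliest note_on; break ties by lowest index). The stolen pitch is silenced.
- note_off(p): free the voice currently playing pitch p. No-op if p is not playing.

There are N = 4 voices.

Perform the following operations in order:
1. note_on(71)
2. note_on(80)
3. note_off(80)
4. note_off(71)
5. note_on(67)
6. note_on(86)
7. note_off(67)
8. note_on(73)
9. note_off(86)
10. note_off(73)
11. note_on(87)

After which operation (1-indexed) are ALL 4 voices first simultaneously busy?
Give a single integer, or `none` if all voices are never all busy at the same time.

Op 1: note_on(71): voice 0 is free -> assigned | voices=[71 - - -]
Op 2: note_on(80): voice 1 is free -> assigned | voices=[71 80 - -]
Op 3: note_off(80): free voice 1 | voices=[71 - - -]
Op 4: note_off(71): free voice 0 | voices=[- - - -]
Op 5: note_on(67): voice 0 is free -> assigned | voices=[67 - - -]
Op 6: note_on(86): voice 1 is free -> assigned | voices=[67 86 - -]
Op 7: note_off(67): free voice 0 | voices=[- 86 - -]
Op 8: note_on(73): voice 0 is free -> assigned | voices=[73 86 - -]
Op 9: note_off(86): free voice 1 | voices=[73 - - -]
Op 10: note_off(73): free voice 0 | voices=[- - - -]
Op 11: note_on(87): voice 0 is free -> assigned | voices=[87 - - -]

Answer: none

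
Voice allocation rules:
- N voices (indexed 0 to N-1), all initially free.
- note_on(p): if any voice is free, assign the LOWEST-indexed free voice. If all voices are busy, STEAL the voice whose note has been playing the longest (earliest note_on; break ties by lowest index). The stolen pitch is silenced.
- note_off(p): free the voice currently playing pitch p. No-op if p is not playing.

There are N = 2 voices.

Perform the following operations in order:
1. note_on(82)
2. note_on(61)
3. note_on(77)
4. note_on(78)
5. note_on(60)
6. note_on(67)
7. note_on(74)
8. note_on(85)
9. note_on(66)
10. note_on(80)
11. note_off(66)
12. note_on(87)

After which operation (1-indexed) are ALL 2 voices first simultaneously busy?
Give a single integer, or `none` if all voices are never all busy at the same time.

Answer: 2

Derivation:
Op 1: note_on(82): voice 0 is free -> assigned | voices=[82 -]
Op 2: note_on(61): voice 1 is free -> assigned | voices=[82 61]
Op 3: note_on(77): all voices busy, STEAL voice 0 (pitch 82, oldest) -> assign | voices=[77 61]
Op 4: note_on(78): all voices busy, STEAL voice 1 (pitch 61, oldest) -> assign | voices=[77 78]
Op 5: note_on(60): all voices busy, STEAL voice 0 (pitch 77, oldest) -> assign | voices=[60 78]
Op 6: note_on(67): all voices busy, STEAL voice 1 (pitch 78, oldest) -> assign | voices=[60 67]
Op 7: note_on(74): all voices busy, STEAL voice 0 (pitch 60, oldest) -> assign | voices=[74 67]
Op 8: note_on(85): all voices busy, STEAL voice 1 (pitch 67, oldest) -> assign | voices=[74 85]
Op 9: note_on(66): all voices busy, STEAL voice 0 (pitch 74, oldest) -> assign | voices=[66 85]
Op 10: note_on(80): all voices busy, STEAL voice 1 (pitch 85, oldest) -> assign | voices=[66 80]
Op 11: note_off(66): free voice 0 | voices=[- 80]
Op 12: note_on(87): voice 0 is free -> assigned | voices=[87 80]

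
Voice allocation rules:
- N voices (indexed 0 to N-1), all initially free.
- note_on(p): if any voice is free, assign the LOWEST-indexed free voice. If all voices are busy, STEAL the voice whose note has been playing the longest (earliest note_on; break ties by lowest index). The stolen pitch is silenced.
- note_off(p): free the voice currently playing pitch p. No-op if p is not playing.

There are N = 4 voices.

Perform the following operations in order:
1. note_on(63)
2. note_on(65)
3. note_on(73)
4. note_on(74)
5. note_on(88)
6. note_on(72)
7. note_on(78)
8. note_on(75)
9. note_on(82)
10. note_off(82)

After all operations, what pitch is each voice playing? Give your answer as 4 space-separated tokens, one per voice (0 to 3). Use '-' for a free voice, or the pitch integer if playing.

Answer: - 72 78 75

Derivation:
Op 1: note_on(63): voice 0 is free -> assigned | voices=[63 - - -]
Op 2: note_on(65): voice 1 is free -> assigned | voices=[63 65 - -]
Op 3: note_on(73): voice 2 is free -> assigned | voices=[63 65 73 -]
Op 4: note_on(74): voice 3 is free -> assigned | voices=[63 65 73 74]
Op 5: note_on(88): all voices busy, STEAL voice 0 (pitch 63, oldest) -> assign | voices=[88 65 73 74]
Op 6: note_on(72): all voices busy, STEAL voice 1 (pitch 65, oldest) -> assign | voices=[88 72 73 74]
Op 7: note_on(78): all voices busy, STEAL voice 2 (pitch 73, oldest) -> assign | voices=[88 72 78 74]
Op 8: note_on(75): all voices busy, STEAL voice 3 (pitch 74, oldest) -> assign | voices=[88 72 78 75]
Op 9: note_on(82): all voices busy, STEAL voice 0 (pitch 88, oldest) -> assign | voices=[82 72 78 75]
Op 10: note_off(82): free voice 0 | voices=[- 72 78 75]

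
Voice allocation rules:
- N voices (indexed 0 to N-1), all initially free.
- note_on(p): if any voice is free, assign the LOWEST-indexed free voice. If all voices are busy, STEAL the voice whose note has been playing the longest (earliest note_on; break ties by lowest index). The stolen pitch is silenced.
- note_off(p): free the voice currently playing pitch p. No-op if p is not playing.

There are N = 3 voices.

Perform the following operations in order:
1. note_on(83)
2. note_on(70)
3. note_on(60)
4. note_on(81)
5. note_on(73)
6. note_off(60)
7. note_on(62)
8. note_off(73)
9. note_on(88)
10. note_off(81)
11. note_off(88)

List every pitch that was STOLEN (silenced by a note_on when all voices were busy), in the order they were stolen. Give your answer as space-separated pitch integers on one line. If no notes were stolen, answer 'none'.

Answer: 83 70

Derivation:
Op 1: note_on(83): voice 0 is free -> assigned | voices=[83 - -]
Op 2: note_on(70): voice 1 is free -> assigned | voices=[83 70 -]
Op 3: note_on(60): voice 2 is free -> assigned | voices=[83 70 60]
Op 4: note_on(81): all voices busy, STEAL voice 0 (pitch 83, oldest) -> assign | voices=[81 70 60]
Op 5: note_on(73): all voices busy, STEAL voice 1 (pitch 70, oldest) -> assign | voices=[81 73 60]
Op 6: note_off(60): free voice 2 | voices=[81 73 -]
Op 7: note_on(62): voice 2 is free -> assigned | voices=[81 73 62]
Op 8: note_off(73): free voice 1 | voices=[81 - 62]
Op 9: note_on(88): voice 1 is free -> assigned | voices=[81 88 62]
Op 10: note_off(81): free voice 0 | voices=[- 88 62]
Op 11: note_off(88): free voice 1 | voices=[- - 62]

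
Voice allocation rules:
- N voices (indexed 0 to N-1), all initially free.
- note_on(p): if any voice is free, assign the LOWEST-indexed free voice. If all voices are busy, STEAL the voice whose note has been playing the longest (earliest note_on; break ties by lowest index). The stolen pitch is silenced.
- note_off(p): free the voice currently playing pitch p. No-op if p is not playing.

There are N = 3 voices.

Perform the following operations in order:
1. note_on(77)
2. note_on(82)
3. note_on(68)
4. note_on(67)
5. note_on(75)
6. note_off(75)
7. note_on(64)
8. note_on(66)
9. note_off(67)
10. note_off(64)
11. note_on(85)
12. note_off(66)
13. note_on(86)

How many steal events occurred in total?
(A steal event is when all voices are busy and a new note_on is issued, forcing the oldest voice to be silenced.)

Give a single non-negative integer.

Op 1: note_on(77): voice 0 is free -> assigned | voices=[77 - -]
Op 2: note_on(82): voice 1 is free -> assigned | voices=[77 82 -]
Op 3: note_on(68): voice 2 is free -> assigned | voices=[77 82 68]
Op 4: note_on(67): all voices busy, STEAL voice 0 (pitch 77, oldest) -> assign | voices=[67 82 68]
Op 5: note_on(75): all voices busy, STEAL voice 1 (pitch 82, oldest) -> assign | voices=[67 75 68]
Op 6: note_off(75): free voice 1 | voices=[67 - 68]
Op 7: note_on(64): voice 1 is free -> assigned | voices=[67 64 68]
Op 8: note_on(66): all voices busy, STEAL voice 2 (pitch 68, oldest) -> assign | voices=[67 64 66]
Op 9: note_off(67): free voice 0 | voices=[- 64 66]
Op 10: note_off(64): free voice 1 | voices=[- - 66]
Op 11: note_on(85): voice 0 is free -> assigned | voices=[85 - 66]
Op 12: note_off(66): free voice 2 | voices=[85 - -]
Op 13: note_on(86): voice 1 is free -> assigned | voices=[85 86 -]

Answer: 3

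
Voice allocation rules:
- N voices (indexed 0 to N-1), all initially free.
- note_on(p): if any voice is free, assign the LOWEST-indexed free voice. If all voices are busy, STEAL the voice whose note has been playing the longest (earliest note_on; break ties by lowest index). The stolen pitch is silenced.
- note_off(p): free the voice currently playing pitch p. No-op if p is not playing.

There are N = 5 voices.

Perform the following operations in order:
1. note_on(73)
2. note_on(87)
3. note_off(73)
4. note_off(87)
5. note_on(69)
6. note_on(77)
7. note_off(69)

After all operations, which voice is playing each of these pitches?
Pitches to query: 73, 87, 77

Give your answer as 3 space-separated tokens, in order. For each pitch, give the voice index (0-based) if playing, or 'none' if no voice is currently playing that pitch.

Op 1: note_on(73): voice 0 is free -> assigned | voices=[73 - - - -]
Op 2: note_on(87): voice 1 is free -> assigned | voices=[73 87 - - -]
Op 3: note_off(73): free voice 0 | voices=[- 87 - - -]
Op 4: note_off(87): free voice 1 | voices=[- - - - -]
Op 5: note_on(69): voice 0 is free -> assigned | voices=[69 - - - -]
Op 6: note_on(77): voice 1 is free -> assigned | voices=[69 77 - - -]
Op 7: note_off(69): free voice 0 | voices=[- 77 - - -]

Answer: none none 1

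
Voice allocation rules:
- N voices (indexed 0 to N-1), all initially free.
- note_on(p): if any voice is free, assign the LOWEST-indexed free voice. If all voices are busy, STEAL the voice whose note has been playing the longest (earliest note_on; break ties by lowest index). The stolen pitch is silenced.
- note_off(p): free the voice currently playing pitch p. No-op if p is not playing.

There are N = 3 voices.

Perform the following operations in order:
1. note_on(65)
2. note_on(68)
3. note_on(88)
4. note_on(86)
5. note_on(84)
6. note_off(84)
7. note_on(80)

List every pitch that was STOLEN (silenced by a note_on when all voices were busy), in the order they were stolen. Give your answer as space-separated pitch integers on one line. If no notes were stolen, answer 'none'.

Op 1: note_on(65): voice 0 is free -> assigned | voices=[65 - -]
Op 2: note_on(68): voice 1 is free -> assigned | voices=[65 68 -]
Op 3: note_on(88): voice 2 is free -> assigned | voices=[65 68 88]
Op 4: note_on(86): all voices busy, STEAL voice 0 (pitch 65, oldest) -> assign | voices=[86 68 88]
Op 5: note_on(84): all voices busy, STEAL voice 1 (pitch 68, oldest) -> assign | voices=[86 84 88]
Op 6: note_off(84): free voice 1 | voices=[86 - 88]
Op 7: note_on(80): voice 1 is free -> assigned | voices=[86 80 88]

Answer: 65 68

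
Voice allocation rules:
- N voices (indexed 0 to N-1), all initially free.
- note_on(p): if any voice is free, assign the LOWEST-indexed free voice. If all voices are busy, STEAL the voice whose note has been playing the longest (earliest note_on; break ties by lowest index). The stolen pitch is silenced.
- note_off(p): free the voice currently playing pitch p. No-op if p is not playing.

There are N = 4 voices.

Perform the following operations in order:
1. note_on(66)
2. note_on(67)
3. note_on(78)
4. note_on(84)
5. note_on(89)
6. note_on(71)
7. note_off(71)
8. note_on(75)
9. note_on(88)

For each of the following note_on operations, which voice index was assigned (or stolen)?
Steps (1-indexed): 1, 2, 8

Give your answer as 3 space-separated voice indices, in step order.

Answer: 0 1 1

Derivation:
Op 1: note_on(66): voice 0 is free -> assigned | voices=[66 - - -]
Op 2: note_on(67): voice 1 is free -> assigned | voices=[66 67 - -]
Op 3: note_on(78): voice 2 is free -> assigned | voices=[66 67 78 -]
Op 4: note_on(84): voice 3 is free -> assigned | voices=[66 67 78 84]
Op 5: note_on(89): all voices busy, STEAL voice 0 (pitch 66, oldest) -> assign | voices=[89 67 78 84]
Op 6: note_on(71): all voices busy, STEAL voice 1 (pitch 67, oldest) -> assign | voices=[89 71 78 84]
Op 7: note_off(71): free voice 1 | voices=[89 - 78 84]
Op 8: note_on(75): voice 1 is free -> assigned | voices=[89 75 78 84]
Op 9: note_on(88): all voices busy, STEAL voice 2 (pitch 78, oldest) -> assign | voices=[89 75 88 84]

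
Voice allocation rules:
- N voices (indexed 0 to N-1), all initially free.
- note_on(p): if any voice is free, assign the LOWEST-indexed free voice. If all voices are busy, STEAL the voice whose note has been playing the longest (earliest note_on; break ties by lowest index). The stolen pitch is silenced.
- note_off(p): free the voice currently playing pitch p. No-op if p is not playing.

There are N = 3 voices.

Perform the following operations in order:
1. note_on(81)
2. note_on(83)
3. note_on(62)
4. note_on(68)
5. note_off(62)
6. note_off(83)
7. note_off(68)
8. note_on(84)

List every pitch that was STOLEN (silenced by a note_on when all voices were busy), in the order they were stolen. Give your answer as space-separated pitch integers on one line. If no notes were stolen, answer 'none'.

Op 1: note_on(81): voice 0 is free -> assigned | voices=[81 - -]
Op 2: note_on(83): voice 1 is free -> assigned | voices=[81 83 -]
Op 3: note_on(62): voice 2 is free -> assigned | voices=[81 83 62]
Op 4: note_on(68): all voices busy, STEAL voice 0 (pitch 81, oldest) -> assign | voices=[68 83 62]
Op 5: note_off(62): free voice 2 | voices=[68 83 -]
Op 6: note_off(83): free voice 1 | voices=[68 - -]
Op 7: note_off(68): free voice 0 | voices=[- - -]
Op 8: note_on(84): voice 0 is free -> assigned | voices=[84 - -]

Answer: 81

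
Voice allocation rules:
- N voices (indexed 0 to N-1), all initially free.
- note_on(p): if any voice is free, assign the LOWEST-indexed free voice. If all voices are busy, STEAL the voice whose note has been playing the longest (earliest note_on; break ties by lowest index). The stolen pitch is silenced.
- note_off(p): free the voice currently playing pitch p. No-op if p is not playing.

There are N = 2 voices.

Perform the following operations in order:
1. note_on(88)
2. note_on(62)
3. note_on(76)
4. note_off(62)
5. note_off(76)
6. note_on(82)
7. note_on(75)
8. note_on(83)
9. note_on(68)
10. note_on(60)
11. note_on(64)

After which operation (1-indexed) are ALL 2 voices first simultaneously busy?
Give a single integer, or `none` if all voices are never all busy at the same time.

Op 1: note_on(88): voice 0 is free -> assigned | voices=[88 -]
Op 2: note_on(62): voice 1 is free -> assigned | voices=[88 62]
Op 3: note_on(76): all voices busy, STEAL voice 0 (pitch 88, oldest) -> assign | voices=[76 62]
Op 4: note_off(62): free voice 1 | voices=[76 -]
Op 5: note_off(76): free voice 0 | voices=[- -]
Op 6: note_on(82): voice 0 is free -> assigned | voices=[82 -]
Op 7: note_on(75): voice 1 is free -> assigned | voices=[82 75]
Op 8: note_on(83): all voices busy, STEAL voice 0 (pitch 82, oldest) -> assign | voices=[83 75]
Op 9: note_on(68): all voices busy, STEAL voice 1 (pitch 75, oldest) -> assign | voices=[83 68]
Op 10: note_on(60): all voices busy, STEAL voice 0 (pitch 83, oldest) -> assign | voices=[60 68]
Op 11: note_on(64): all voices busy, STEAL voice 1 (pitch 68, oldest) -> assign | voices=[60 64]

Answer: 2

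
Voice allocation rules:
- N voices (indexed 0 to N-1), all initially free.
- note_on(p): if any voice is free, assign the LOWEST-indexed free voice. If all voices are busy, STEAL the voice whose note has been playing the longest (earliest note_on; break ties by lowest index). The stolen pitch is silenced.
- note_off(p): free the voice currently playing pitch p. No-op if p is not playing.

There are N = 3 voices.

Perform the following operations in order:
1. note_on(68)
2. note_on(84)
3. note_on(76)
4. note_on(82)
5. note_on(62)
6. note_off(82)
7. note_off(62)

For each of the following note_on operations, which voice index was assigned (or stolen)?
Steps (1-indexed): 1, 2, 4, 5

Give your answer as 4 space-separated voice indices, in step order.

Op 1: note_on(68): voice 0 is free -> assigned | voices=[68 - -]
Op 2: note_on(84): voice 1 is free -> assigned | voices=[68 84 -]
Op 3: note_on(76): voice 2 is free -> assigned | voices=[68 84 76]
Op 4: note_on(82): all voices busy, STEAL voice 0 (pitch 68, oldest) -> assign | voices=[82 84 76]
Op 5: note_on(62): all voices busy, STEAL voice 1 (pitch 84, oldest) -> assign | voices=[82 62 76]
Op 6: note_off(82): free voice 0 | voices=[- 62 76]
Op 7: note_off(62): free voice 1 | voices=[- - 76]

Answer: 0 1 0 1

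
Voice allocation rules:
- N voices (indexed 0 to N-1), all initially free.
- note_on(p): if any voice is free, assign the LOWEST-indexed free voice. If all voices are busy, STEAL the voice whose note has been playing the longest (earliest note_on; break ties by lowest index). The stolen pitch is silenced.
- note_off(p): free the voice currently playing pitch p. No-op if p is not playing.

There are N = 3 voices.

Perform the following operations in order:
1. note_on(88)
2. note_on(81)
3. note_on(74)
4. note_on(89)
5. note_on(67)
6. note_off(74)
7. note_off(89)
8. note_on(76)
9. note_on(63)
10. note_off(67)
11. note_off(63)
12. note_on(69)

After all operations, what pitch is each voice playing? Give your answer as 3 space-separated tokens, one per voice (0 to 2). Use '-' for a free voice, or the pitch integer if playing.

Answer: 76 69 -

Derivation:
Op 1: note_on(88): voice 0 is free -> assigned | voices=[88 - -]
Op 2: note_on(81): voice 1 is free -> assigned | voices=[88 81 -]
Op 3: note_on(74): voice 2 is free -> assigned | voices=[88 81 74]
Op 4: note_on(89): all voices busy, STEAL voice 0 (pitch 88, oldest) -> assign | voices=[89 81 74]
Op 5: note_on(67): all voices busy, STEAL voice 1 (pitch 81, oldest) -> assign | voices=[89 67 74]
Op 6: note_off(74): free voice 2 | voices=[89 67 -]
Op 7: note_off(89): free voice 0 | voices=[- 67 -]
Op 8: note_on(76): voice 0 is free -> assigned | voices=[76 67 -]
Op 9: note_on(63): voice 2 is free -> assigned | voices=[76 67 63]
Op 10: note_off(67): free voice 1 | voices=[76 - 63]
Op 11: note_off(63): free voice 2 | voices=[76 - -]
Op 12: note_on(69): voice 1 is free -> assigned | voices=[76 69 -]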